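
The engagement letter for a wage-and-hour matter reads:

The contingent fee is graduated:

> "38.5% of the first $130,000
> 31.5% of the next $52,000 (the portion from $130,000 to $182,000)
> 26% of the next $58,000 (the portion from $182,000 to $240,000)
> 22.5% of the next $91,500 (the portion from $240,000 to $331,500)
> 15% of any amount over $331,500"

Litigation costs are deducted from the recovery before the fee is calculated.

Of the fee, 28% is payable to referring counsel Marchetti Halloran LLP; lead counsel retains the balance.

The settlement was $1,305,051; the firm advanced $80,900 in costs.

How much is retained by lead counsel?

Fee base (net of costs): $1,305,051 − $80,900 = $1,224,151
First $130,000 at 38.5% = $50,050.00
Next $52,000 at 31.5% = $16,380.00
Next $58,000 at 26% = $15,080.00
Next $91,500 at 22.5% = $20,587.50
Remaining $892,651 at 15% = $133,897.65
Fee: $50,050.00 + $16,380.00 + $15,080.00 + $20,587.50 + $133,897.65 = $235,995.15
Referral share: 28% of $235,995.15 = $66,078.64; lead counsel retains $235,995.15 − $66,078.64 = $169,916.51.

$169,916.51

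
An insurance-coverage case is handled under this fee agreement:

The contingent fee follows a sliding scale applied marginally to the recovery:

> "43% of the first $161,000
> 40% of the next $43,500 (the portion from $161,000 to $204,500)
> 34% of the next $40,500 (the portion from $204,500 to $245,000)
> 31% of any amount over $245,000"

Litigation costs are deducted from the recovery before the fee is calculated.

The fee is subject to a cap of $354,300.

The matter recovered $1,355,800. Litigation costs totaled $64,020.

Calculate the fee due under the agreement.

$354,300.00

Fee base (net of costs): $1,355,800 − $64,020 = $1,291,780
First $161,000 at 43% = $69,230.00
Next $43,500 at 40% = $17,400.00
Next $40,500 at 34% = $13,770.00
Remaining $1,046,780 at 31% = $324,501.80
Fee: $69,230.00 + $17,400.00 + $13,770.00 + $324,501.80 = $424,901.80
$424,901.80 exceeds the $354,300 cap, so the fee is capped at $354,300.00.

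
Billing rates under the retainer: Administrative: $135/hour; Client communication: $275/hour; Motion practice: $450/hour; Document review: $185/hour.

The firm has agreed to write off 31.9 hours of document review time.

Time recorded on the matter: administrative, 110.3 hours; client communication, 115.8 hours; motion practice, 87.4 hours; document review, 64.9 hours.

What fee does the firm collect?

$92,170.50

Administrative: 110.3 × $135 = $14,890.50
Client communication: 115.8 × $275 = $31,845.00
Motion practice: 87.4 × $450 = $39,330.00
Document review: 64.9 × $185 = $12,006.50
Subtotal: $98,072.00
Write-off: 31.9 × $185 = $5,901.50
Total: $98,072.00 − $5,901.50 = $92,170.50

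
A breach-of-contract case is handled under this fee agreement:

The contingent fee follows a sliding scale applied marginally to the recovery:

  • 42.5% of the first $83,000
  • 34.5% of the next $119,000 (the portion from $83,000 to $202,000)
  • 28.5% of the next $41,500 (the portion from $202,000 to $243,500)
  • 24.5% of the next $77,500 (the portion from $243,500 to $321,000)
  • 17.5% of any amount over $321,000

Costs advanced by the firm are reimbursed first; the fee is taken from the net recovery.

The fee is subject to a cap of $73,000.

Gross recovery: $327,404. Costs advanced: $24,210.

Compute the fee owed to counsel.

Fee base (net of costs): $327,404 − $24,210 = $303,194
First $83,000 at 42.5% = $35,275.00
Next $119,000 at 34.5% = $41,055.00
Next $41,500 at 28.5% = $11,827.50
Remaining $59,694 at 24.5% = $14,625.03
Fee: $35,275.00 + $41,055.00 + $11,827.50 + $14,625.03 = $102,782.53
$102,782.53 exceeds the $73,000 cap, so the fee is capped at $73,000.00.

$73,000.00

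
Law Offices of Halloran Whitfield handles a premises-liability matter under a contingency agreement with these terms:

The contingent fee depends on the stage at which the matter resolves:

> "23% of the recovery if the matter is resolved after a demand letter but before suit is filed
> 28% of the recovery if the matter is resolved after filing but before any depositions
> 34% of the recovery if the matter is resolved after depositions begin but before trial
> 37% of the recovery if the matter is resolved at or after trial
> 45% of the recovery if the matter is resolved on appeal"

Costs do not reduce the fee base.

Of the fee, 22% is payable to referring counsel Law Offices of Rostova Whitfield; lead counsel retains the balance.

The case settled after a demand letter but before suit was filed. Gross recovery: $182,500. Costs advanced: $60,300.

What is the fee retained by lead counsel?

$32,740.50

Fee base is the gross recovery, $182,500; costs are reimbursed separately.
The matter settled after a demand letter but before suit was filed, so the 23% rate applies.
$182,500 × 23% = $41,975.00
Referral share: 22% of $41,975.00 = $9,234.50; lead counsel retains $41,975.00 − $9,234.50 = $32,740.50.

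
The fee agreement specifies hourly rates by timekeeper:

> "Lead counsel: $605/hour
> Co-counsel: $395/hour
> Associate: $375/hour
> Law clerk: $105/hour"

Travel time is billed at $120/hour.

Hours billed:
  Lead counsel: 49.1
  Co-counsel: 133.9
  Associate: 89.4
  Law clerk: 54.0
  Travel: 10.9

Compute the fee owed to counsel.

Lead counsel: 49.1 × $605 = $29,705.50
Co-counsel: 133.9 × $395 = $52,890.50
Associate: 89.4 × $375 = $33,525.00
Law clerk: 54.0 × $105 = $5,670.00
Subtotal: $29,705.50 + $52,890.50 + $33,525.00 + $5,670.00 = $121,791.00
Travel: 10.9 × $120 = $1,308.00
Total: $121,791.00 + $1,308.00 = $123,099.00

$123,099.00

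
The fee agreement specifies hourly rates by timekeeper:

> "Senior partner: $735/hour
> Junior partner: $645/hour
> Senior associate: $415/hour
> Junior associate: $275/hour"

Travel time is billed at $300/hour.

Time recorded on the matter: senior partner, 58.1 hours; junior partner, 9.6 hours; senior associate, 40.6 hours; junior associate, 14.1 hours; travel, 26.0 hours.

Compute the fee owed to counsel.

Senior partner: 58.1 × $735 = $42,703.50
Junior partner: 9.6 × $645 = $6,192.00
Senior associate: 40.6 × $415 = $16,849.00
Junior associate: 14.1 × $275 = $3,877.50
Subtotal: $42,703.50 + $6,192.00 + $16,849.00 + $3,877.50 = $69,622.00
Travel: 26.0 × $300 = $7,800.00
Total: $69,622.00 + $7,800.00 = $77,422.00

$77,422.00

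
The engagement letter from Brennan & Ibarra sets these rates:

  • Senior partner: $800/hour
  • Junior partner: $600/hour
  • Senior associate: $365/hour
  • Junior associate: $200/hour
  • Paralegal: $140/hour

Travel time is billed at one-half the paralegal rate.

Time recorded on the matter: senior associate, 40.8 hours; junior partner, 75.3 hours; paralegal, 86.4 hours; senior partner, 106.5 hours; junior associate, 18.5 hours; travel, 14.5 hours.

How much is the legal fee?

$162,083.00

Senior partner: 106.5 × $800 = $85,200.00
Junior partner: 75.3 × $600 = $45,180.00
Senior associate: 40.8 × $365 = $14,892.00
Junior associate: 18.5 × $200 = $3,700.00
Paralegal: 86.4 × $140 = $12,096.00
Subtotal: $85,200.00 + $45,180.00 + $14,892.00 + $3,700.00 + $12,096.00 = $161,068.00
Travel: 14.5 × ($140 ÷ 2) = 14.5 × $70.00 = $1,015.00
Total: $161,068.00 + $1,015.00 = $162,083.00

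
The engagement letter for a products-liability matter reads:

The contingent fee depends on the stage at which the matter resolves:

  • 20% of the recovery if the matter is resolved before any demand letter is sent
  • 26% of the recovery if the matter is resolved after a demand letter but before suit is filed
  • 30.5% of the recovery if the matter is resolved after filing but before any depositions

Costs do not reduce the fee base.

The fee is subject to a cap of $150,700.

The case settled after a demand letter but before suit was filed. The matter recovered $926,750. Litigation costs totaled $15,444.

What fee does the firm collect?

Fee base is the gross recovery, $926,750; costs are reimbursed separately.
The matter settled after a demand letter but before suit was filed, so the 26% rate applies.
$926,750 × 26% = $240,955.00
$240,955.00 exceeds the $150,700 cap, so the fee is capped at $150,700.00.

$150,700.00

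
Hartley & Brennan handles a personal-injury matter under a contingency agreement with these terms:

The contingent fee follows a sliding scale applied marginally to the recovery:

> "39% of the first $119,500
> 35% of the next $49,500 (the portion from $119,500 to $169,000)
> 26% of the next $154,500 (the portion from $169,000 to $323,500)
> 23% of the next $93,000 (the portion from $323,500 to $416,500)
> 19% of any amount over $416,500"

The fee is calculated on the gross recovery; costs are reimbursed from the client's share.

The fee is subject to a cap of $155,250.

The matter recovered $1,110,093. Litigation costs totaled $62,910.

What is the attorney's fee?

$155,250.00

Fee base is the gross recovery, $1,110,093; costs are reimbursed separately.
First $119,500 at 39% = $46,605.00
Next $49,500 at 35% = $17,325.00
Next $154,500 at 26% = $40,170.00
Next $93,000 at 23% = $21,390.00
Remaining $693,593 at 19% = $131,782.67
Fee: $46,605.00 + $17,325.00 + $40,170.00 + $21,390.00 + $131,782.67 = $257,272.67
$257,272.67 exceeds the $155,250 cap, so the fee is capped at $155,250.00.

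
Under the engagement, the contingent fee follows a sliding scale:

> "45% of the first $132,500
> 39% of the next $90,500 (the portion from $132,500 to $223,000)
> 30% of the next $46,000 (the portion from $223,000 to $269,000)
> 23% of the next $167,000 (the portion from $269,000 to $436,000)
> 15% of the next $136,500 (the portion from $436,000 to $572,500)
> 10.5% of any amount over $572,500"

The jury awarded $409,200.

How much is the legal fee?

First $132,500 at 45% = $59,625.00
Next $90,500 at 39% = $35,295.00
Next $46,000 at 30% = $13,800.00
Remaining $140,200 at 23% = $32,246.00
Fee: $59,625.00 + $35,295.00 + $13,800.00 + $32,246.00 = $140,966.00

$140,966.00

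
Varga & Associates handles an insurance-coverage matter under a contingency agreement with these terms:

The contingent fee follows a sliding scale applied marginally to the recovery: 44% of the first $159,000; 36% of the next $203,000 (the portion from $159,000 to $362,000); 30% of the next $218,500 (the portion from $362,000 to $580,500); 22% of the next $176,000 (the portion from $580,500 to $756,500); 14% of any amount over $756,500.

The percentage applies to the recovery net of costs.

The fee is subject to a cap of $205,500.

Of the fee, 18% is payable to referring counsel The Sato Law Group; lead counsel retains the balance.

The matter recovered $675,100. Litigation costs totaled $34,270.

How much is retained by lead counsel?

Fee base (net of costs): $675,100 − $34,270 = $640,830
First $159,000 at 44% = $69,960.00
Next $203,000 at 36% = $73,080.00
Next $218,500 at 30% = $65,550.00
Remaining $60,330 at 22% = $13,272.60
Fee: $69,960.00 + $73,080.00 + $65,550.00 + $13,272.60 = $221,862.60
$221,862.60 exceeds the $205,500 cap, so the fee is capped at $205,500.00.
Referral share: 18% of $205,500.00 = $36,990.00; lead counsel retains $205,500.00 − $36,990.00 = $168,510.00.

$168,510.00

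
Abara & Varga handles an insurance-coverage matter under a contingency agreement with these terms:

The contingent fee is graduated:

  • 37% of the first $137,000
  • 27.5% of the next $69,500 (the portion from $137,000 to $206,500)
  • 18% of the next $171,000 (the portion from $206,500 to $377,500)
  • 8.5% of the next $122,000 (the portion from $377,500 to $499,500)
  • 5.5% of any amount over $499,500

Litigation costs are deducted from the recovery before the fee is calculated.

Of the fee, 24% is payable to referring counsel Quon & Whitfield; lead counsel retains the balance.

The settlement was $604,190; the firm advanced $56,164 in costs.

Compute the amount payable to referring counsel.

$27,269.14

Fee base (net of costs): $604,190 − $56,164 = $548,026
First $137,000 at 37% = $50,690.00
Next $69,500 at 27.5% = $19,112.50
Next $171,000 at 18% = $30,780.00
Next $122,000 at 8.5% = $10,370.00
Remaining $48,526 at 5.5% = $2,668.93
Fee: $50,690.00 + $19,112.50 + $30,780.00 + $10,370.00 + $2,668.93 = $113,621.43
Referral share: 24% of $113,621.43 = $27,269.14; lead counsel retains $113,621.43 − $27,269.14 = $86,352.29.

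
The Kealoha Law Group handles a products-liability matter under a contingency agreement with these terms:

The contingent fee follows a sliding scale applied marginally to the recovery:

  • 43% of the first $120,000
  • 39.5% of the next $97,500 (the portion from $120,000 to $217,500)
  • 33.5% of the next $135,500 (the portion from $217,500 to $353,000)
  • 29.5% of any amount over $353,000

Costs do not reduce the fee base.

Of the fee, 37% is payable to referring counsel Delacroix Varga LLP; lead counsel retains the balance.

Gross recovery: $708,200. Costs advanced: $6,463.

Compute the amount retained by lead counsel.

Fee base is the gross recovery, $708,200; costs are reimbursed separately.
First $120,000 at 43% = $51,600.00
Next $97,500 at 39.5% = $38,512.50
Next $135,500 at 33.5% = $45,392.50
Remaining $355,200 at 29.5% = $104,784.00
Fee: $51,600.00 + $38,512.50 + $45,392.50 + $104,784.00 = $240,289.00
Referral share: 37% of $240,289.00 = $88,906.93; lead counsel retains $240,289.00 − $88,906.93 = $151,382.07.

$151,382.07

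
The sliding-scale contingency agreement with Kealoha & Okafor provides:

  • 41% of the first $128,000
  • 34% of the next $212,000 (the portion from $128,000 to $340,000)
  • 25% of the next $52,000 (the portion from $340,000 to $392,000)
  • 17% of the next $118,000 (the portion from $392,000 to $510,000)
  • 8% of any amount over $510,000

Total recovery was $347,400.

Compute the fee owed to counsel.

$126,410.00

First $128,000 at 41% = $52,480.00
Next $212,000 at 34% = $72,080.00
Remaining $7,400 at 25% = $1,850.00
Fee: $52,480.00 + $72,080.00 + $1,850.00 = $126,410.00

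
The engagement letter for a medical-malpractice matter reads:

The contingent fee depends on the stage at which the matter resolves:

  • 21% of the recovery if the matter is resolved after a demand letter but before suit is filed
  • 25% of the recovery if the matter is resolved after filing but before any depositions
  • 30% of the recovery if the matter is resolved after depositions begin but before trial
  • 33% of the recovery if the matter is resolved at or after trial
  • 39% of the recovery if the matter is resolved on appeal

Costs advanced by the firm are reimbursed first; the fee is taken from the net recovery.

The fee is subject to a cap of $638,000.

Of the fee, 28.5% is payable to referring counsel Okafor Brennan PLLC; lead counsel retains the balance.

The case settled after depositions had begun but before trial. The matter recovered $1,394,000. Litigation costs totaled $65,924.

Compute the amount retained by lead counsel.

Fee base (net of costs): $1,394,000 − $65,924 = $1,328,076
The matter settled after depositions had begun but before trial, so the 30% rate applies.
$1,328,076 × 30% = $398,422.80
$398,422.80 is under the $638,000 cap.
Referral share: 28.5% of $398,422.80 = $113,550.50; lead counsel retains $398,422.80 − $113,550.50 = $284,872.30.

$284,872.30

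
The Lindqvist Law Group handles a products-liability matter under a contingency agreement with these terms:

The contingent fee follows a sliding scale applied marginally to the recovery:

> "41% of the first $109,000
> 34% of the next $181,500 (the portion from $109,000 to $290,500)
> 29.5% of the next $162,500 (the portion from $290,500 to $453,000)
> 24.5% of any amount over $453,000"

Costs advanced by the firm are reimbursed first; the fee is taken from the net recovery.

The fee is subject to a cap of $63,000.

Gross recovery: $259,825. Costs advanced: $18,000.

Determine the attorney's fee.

Fee base (net of costs): $259,825 − $18,000 = $241,825
First $109,000 at 41% = $44,690.00
Remaining $132,825 at 34% = $45,160.50
Fee: $44,690.00 + $45,160.50 = $89,850.50
$89,850.50 exceeds the $63,000 cap, so the fee is capped at $63,000.00.

$63,000.00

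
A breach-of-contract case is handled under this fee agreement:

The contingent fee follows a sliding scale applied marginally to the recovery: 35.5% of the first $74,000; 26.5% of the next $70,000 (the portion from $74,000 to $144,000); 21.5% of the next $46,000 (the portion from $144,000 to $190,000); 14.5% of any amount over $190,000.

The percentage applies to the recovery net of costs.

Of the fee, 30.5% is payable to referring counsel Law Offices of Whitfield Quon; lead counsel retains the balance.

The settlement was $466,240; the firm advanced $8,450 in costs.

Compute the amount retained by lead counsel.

Fee base (net of costs): $466,240 − $8,450 = $457,790
First $74,000 at 35.5% = $26,270.00
Next $70,000 at 26.5% = $18,550.00
Next $46,000 at 21.5% = $9,890.00
Remaining $267,790 at 14.5% = $38,829.55
Fee: $26,270.00 + $18,550.00 + $9,890.00 + $38,829.55 = $93,539.55
Referral share: 30.5% of $93,539.55 = $28,529.56; lead counsel retains $93,539.55 − $28,529.56 = $65,009.99.

$65,009.99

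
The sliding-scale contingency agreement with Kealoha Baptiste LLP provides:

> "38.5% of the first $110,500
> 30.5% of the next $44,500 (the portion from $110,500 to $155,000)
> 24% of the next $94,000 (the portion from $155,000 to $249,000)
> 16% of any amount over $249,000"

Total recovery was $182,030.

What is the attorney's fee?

First $110,500 at 38.5% = $42,542.50
Next $44,500 at 30.5% = $13,572.50
Remaining $27,030 at 24% = $6,487.20
Fee: $42,542.50 + $13,572.50 + $6,487.20 = $62,602.20

$62,602.20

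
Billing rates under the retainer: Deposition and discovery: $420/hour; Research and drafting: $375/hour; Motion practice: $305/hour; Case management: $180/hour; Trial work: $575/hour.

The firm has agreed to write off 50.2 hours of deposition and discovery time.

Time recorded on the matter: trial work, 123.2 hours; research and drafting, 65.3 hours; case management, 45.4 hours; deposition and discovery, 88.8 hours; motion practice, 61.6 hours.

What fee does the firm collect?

Deposition and discovery: 88.8 × $420 = $37,296.00
Research and drafting: 65.3 × $375 = $24,487.50
Motion practice: 61.6 × $305 = $18,788.00
Case management: 45.4 × $180 = $8,172.00
Trial work: 123.2 × $575 = $70,840.00
Subtotal: $159,583.50
Write-off: 50.2 × $420 = $21,084.00
Total: $159,583.50 − $21,084.00 = $138,499.50

$138,499.50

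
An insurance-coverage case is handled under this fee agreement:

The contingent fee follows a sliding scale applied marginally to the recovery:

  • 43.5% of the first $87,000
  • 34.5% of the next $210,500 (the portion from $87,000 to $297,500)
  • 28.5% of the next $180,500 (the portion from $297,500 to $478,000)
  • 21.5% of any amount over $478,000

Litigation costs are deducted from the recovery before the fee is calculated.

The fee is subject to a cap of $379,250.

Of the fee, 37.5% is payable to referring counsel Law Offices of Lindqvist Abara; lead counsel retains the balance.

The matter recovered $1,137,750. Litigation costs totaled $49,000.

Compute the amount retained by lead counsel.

Fee base (net of costs): $1,137,750 − $49,000 = $1,088,750
First $87,000 at 43.5% = $37,845.00
Next $210,500 at 34.5% = $72,622.50
Next $180,500 at 28.5% = $51,442.50
Remaining $610,750 at 21.5% = $131,311.25
Fee: $37,845.00 + $72,622.50 + $51,442.50 + $131,311.25 = $293,221.25
$293,221.25 is under the $379,250 cap.
Referral share: 37.5% of $293,221.25 = $109,957.97; lead counsel retains $293,221.25 − $109,957.97 = $183,263.28.

$183,263.28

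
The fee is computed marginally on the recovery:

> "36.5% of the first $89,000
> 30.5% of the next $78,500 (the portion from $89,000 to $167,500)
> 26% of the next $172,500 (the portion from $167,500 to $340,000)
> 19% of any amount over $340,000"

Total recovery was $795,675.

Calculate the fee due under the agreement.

First $89,000 at 36.5% = $32,485.00
Next $78,500 at 30.5% = $23,942.50
Next $172,500 at 26% = $44,850.00
Remaining $455,675 at 19% = $86,578.25
Fee: $32,485.00 + $23,942.50 + $44,850.00 + $86,578.25 = $187,855.75

$187,855.75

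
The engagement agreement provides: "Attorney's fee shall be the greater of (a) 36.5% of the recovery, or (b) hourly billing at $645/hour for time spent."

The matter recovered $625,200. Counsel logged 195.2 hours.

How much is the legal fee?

(a) 36.5% of $625,200 = $228,198.00
(b) 195.2 × $645 = $125,904.00
The greater is (a): $228,198.00.

$228,198.00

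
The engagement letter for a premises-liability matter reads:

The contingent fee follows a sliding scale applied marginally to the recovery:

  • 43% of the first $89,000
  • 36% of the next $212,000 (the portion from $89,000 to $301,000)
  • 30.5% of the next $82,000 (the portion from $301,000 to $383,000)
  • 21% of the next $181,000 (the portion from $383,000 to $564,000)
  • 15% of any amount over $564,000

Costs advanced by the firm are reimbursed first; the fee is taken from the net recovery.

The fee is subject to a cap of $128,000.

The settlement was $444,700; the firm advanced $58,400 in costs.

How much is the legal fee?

$128,000.00

Fee base (net of costs): $444,700 − $58,400 = $386,300
First $89,000 at 43% = $38,270.00
Next $212,000 at 36% = $76,320.00
Next $82,000 at 30.5% = $25,010.00
Remaining $3,300 at 21% = $693.00
Fee: $38,270.00 + $76,320.00 + $25,010.00 + $693.00 = $140,293.00
$140,293.00 exceeds the $128,000 cap, so the fee is capped at $128,000.00.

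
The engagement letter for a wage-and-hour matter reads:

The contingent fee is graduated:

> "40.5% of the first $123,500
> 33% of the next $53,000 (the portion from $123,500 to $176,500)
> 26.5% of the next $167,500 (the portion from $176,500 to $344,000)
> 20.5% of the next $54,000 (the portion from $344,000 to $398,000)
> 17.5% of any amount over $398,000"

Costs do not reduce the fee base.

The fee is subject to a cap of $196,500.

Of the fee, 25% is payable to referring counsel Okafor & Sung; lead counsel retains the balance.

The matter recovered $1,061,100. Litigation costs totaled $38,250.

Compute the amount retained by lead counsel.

$147,375.00

Fee base is the gross recovery, $1,061,100; costs are reimbursed separately.
First $123,500 at 40.5% = $50,017.50
Next $53,000 at 33% = $17,490.00
Next $167,500 at 26.5% = $44,387.50
Next $54,000 at 20.5% = $11,070.00
Remaining $663,100 at 17.5% = $116,042.50
Fee: $50,017.50 + $17,490.00 + $44,387.50 + $11,070.00 + $116,042.50 = $239,007.50
$239,007.50 exceeds the $196,500 cap, so the fee is capped at $196,500.00.
Referral share: 25% of $196,500.00 = $49,125.00; lead counsel retains $196,500.00 − $49,125.00 = $147,375.00.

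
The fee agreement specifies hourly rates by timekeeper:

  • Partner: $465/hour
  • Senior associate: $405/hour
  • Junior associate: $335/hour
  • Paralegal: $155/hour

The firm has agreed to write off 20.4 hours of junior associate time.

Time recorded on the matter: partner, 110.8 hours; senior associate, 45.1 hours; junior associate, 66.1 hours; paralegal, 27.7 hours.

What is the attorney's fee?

$89,390.50

Partner: 110.8 × $465 = $51,522.00
Senior associate: 45.1 × $405 = $18,265.50
Junior associate: 66.1 × $335 = $22,143.50
Paralegal: 27.7 × $155 = $4,293.50
Subtotal: $96,224.50
Write-off: 20.4 × $335 = $6,834.00
Total: $96,224.50 − $6,834.00 = $89,390.50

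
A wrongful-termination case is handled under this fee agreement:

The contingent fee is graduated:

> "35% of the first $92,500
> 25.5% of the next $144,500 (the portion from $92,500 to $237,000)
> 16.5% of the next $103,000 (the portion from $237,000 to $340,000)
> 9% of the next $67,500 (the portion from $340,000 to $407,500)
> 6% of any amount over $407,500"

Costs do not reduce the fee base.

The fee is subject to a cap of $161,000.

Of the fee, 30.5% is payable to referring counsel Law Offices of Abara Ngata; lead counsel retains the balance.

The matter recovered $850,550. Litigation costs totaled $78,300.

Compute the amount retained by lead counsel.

$82,618.47

Fee base is the gross recovery, $850,550; costs are reimbursed separately.
First $92,500 at 35% = $32,375.00
Next $144,500 at 25.5% = $36,847.50
Next $103,000 at 16.5% = $16,995.00
Next $67,500 at 9% = $6,075.00
Remaining $443,050 at 6% = $26,583.00
Fee: $32,375.00 + $36,847.50 + $16,995.00 + $6,075.00 + $26,583.00 = $118,875.50
$118,875.50 is under the $161,000 cap.
Referral share: 30.5% of $118,875.50 = $36,257.03; lead counsel retains $118,875.50 − $36,257.03 = $82,618.47.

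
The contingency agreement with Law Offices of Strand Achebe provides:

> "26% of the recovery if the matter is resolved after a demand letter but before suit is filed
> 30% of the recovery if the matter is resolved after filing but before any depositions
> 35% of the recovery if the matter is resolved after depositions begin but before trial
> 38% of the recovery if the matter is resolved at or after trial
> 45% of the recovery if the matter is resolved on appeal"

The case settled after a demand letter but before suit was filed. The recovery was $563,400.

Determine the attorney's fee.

The matter settled after a demand letter but before suit was filed, so the 26% rate applies.
$563,400 × 26% = $146,484.00

$146,484.00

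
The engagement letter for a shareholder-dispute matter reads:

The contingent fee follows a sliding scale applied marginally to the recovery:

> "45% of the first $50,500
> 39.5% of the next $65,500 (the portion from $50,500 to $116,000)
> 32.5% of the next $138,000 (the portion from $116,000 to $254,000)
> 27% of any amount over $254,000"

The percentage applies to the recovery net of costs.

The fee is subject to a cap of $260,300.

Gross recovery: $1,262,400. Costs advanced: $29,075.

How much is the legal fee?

$260,300.00

Fee base (net of costs): $1,262,400 − $29,075 = $1,233,325
First $50,500 at 45% = $22,725.00
Next $65,500 at 39.5% = $25,872.50
Next $138,000 at 32.5% = $44,850.00
Remaining $979,325 at 27% = $264,417.75
Fee: $22,725.00 + $25,872.50 + $44,850.00 + $264,417.75 = $357,865.25
$357,865.25 exceeds the $260,300 cap, so the fee is capped at $260,300.00.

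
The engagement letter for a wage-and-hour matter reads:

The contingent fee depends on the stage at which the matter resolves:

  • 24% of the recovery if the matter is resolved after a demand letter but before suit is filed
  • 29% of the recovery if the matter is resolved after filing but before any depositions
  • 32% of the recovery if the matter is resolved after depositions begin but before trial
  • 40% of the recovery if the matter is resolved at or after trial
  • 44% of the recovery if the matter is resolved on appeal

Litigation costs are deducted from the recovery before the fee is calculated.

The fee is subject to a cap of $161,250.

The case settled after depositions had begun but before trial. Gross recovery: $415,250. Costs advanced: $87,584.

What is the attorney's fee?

$104,853.12

Fee base (net of costs): $415,250 − $87,584 = $327,666
The matter settled after depositions had begun but before trial, so the 32% rate applies.
$327,666 × 32% = $104,853.12
$104,853.12 is under the $161,250 cap.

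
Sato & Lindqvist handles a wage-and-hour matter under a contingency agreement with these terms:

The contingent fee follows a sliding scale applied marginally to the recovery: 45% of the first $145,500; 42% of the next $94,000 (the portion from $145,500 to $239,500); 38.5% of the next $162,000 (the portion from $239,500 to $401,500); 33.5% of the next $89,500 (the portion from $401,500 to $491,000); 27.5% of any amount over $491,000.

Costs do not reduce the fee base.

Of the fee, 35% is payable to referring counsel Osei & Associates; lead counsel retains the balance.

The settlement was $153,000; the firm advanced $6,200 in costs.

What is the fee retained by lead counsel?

$44,606.25

Fee base is the gross recovery, $153,000; costs are reimbursed separately.
First $145,500 at 45% = $65,475.00
Remaining $7,500 at 42% = $3,150.00
Fee: $65,475.00 + $3,150.00 = $68,625.00
Referral share: 35% of $68,625.00 = $24,018.75; lead counsel retains $68,625.00 − $24,018.75 = $44,606.25.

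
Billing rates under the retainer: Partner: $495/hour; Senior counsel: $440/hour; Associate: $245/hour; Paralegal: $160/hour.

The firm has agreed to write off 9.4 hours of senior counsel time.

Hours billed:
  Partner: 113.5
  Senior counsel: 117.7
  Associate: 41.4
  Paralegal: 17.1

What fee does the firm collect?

Partner: 113.5 × $495 = $56,182.50
Senior counsel: 117.7 × $440 = $51,788.00
Associate: 41.4 × $245 = $10,143.00
Paralegal: 17.1 × $160 = $2,736.00
Subtotal: $120,849.50
Write-off: 9.4 × $440 = $4,136.00
Total: $120,849.50 − $4,136.00 = $116,713.50

$116,713.50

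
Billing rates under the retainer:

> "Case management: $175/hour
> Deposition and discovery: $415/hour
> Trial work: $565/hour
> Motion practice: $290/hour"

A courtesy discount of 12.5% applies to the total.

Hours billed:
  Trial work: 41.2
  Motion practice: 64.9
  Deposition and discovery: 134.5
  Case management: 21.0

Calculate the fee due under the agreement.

Case management: 21.0 × $175 = $3,675.00
Deposition and discovery: 134.5 × $415 = $55,817.50
Trial work: 41.2 × $565 = $23,278.00
Motion practice: 64.9 × $290 = $18,821.00
Subtotal: $101,591.50
Less 12.5% discount: −$12,698.94
Total: $101,591.50 − $12,698.94 = $88,892.56

$88,892.56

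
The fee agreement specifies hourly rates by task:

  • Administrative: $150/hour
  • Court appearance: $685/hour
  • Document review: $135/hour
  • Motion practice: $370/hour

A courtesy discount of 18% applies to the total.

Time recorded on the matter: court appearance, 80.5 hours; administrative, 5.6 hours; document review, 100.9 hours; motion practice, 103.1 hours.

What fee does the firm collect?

Administrative: 5.6 × $150 = $840.00
Court appearance: 80.5 × $685 = $55,142.50
Document review: 100.9 × $135 = $13,621.50
Motion practice: 103.1 × $370 = $38,147.00
Subtotal: $107,751.00
Less 18% discount: −$19,395.18
Total: $107,751.00 − $19,395.18 = $88,355.82

$88,355.82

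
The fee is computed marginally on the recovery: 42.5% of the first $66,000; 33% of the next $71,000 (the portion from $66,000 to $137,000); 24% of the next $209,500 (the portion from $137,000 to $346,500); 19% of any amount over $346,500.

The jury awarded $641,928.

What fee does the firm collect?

$157,891.32

First $66,000 at 42.5% = $28,050.00
Next $71,000 at 33% = $23,430.00
Next $209,500 at 24% = $50,280.00
Remaining $295,428 at 19% = $56,131.32
Fee: $28,050.00 + $23,430.00 + $50,280.00 + $56,131.32 = $157,891.32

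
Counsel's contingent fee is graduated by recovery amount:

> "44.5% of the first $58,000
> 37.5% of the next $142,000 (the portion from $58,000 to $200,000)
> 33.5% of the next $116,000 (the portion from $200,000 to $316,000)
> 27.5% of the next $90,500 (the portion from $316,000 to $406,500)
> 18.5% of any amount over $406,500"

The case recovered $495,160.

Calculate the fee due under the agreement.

$159,209.60

First $58,000 at 44.5% = $25,810.00
Next $142,000 at 37.5% = $53,250.00
Next $116,000 at 33.5% = $38,860.00
Next $90,500 at 27.5% = $24,887.50
Remaining $88,660 at 18.5% = $16,402.10
Fee: $25,810.00 + $53,250.00 + $38,860.00 + $24,887.50 + $16,402.10 = $159,209.60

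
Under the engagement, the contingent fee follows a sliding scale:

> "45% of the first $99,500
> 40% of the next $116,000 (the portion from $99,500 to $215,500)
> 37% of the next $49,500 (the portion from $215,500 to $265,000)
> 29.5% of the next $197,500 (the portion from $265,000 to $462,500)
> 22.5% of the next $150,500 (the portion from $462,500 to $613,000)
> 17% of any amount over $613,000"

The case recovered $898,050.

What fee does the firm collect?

$250,073.50

First $99,500 at 45% = $44,775.00
Next $116,000 at 40% = $46,400.00
Next $49,500 at 37% = $18,315.00
Next $197,500 at 29.5% = $58,262.50
Next $150,500 at 22.5% = $33,862.50
Remaining $285,050 at 17% = $48,458.50
Fee: $44,775.00 + $46,400.00 + $18,315.00 + $58,262.50 + $33,862.50 + $48,458.50 = $250,073.50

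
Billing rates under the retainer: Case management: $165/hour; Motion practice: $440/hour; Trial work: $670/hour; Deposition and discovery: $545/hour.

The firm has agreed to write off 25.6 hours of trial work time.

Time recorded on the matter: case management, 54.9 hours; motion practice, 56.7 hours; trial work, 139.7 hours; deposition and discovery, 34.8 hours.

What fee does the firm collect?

$129,419.50

Case management: 54.9 × $165 = $9,058.50
Motion practice: 56.7 × $440 = $24,948.00
Trial work: 139.7 × $670 = $93,599.00
Deposition and discovery: 34.8 × $545 = $18,966.00
Subtotal: $146,571.50
Write-off: 25.6 × $670 = $17,152.00
Total: $146,571.50 − $17,152.00 = $129,419.50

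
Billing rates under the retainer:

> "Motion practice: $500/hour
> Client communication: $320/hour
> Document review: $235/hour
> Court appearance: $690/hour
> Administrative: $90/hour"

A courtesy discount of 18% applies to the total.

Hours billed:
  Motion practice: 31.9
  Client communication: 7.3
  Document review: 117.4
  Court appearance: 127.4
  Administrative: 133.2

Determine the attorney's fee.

Motion practice: 31.9 × $500 = $15,950.00
Client communication: 7.3 × $320 = $2,336.00
Document review: 117.4 × $235 = $27,589.00
Court appearance: 127.4 × $690 = $87,906.00
Administrative: 133.2 × $90 = $11,988.00
Subtotal: $145,769.00
Less 18% discount: −$26,238.42
Total: $145,769.00 − $26,238.42 = $119,530.58

$119,530.58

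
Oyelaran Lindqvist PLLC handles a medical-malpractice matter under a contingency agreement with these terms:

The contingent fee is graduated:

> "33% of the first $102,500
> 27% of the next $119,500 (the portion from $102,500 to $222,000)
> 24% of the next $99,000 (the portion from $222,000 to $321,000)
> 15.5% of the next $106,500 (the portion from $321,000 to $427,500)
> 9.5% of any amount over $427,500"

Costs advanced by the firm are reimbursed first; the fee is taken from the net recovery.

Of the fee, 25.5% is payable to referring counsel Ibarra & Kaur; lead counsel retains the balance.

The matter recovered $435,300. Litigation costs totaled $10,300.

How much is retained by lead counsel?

Fee base (net of costs): $435,300 − $10,300 = $425,000
First $102,500 at 33% = $33,825.00
Next $119,500 at 27% = $32,265.00
Next $99,000 at 24% = $23,760.00
Remaining $104,000 at 15.5% = $16,120.00
Fee: $33,825.00 + $32,265.00 + $23,760.00 + $16,120.00 = $105,970.00
Referral share: 25.5% of $105,970.00 = $27,022.35; lead counsel retains $105,970.00 − $27,022.35 = $78,947.65.

$78,947.65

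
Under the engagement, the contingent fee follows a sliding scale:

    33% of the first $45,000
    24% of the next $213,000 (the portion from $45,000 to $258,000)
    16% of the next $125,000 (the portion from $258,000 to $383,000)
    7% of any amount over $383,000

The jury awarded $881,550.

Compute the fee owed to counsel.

First $45,000 at 33% = $14,850.00
Next $213,000 at 24% = $51,120.00
Next $125,000 at 16% = $20,000.00
Remaining $498,550 at 7% = $34,898.50
Fee: $14,850.00 + $51,120.00 + $20,000.00 + $34,898.50 = $120,868.50

$120,868.50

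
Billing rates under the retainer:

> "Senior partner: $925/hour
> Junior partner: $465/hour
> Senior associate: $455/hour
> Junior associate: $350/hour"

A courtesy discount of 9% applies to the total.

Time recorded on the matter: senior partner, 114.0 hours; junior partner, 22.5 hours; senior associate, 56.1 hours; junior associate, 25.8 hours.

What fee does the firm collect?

Senior partner: 114.0 × $925 = $105,450.00
Junior partner: 22.5 × $465 = $10,462.50
Senior associate: 56.1 × $455 = $25,525.50
Junior associate: 25.8 × $350 = $9,030.00
Subtotal: $150,468.00
Less 9% discount: −$13,542.12
Total: $150,468.00 − $13,542.12 = $136,925.88

$136,925.88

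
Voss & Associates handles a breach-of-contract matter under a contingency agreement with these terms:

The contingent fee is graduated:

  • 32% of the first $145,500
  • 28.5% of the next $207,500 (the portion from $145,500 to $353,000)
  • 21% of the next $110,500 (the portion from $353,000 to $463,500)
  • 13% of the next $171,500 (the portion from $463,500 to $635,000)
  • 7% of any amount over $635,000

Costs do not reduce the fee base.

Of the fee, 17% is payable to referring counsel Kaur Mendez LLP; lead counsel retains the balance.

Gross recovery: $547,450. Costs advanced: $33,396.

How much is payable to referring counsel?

Fee base is the gross recovery, $547,450; costs are reimbursed separately.
First $145,500 at 32% = $46,560.00
Next $207,500 at 28.5% = $59,137.50
Next $110,500 at 21% = $23,205.00
Remaining $83,950 at 13% = $10,913.50
Fee: $46,560.00 + $59,137.50 + $23,205.00 + $10,913.50 = $139,816.00
Referral share: 17% of $139,816.00 = $23,768.72; lead counsel retains $139,816.00 − $23,768.72 = $116,047.28.

$23,768.72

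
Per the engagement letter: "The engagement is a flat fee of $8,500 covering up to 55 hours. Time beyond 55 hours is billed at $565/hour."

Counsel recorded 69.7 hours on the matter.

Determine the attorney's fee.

$16,805.50

Flat fee: $8,500.00
Excess hours: 69.7 − 55 = 14.7
Overrun: 14.7 × $565 = $8,305.50
Total: $8,500.00 + $8,305.50 = $16,805.50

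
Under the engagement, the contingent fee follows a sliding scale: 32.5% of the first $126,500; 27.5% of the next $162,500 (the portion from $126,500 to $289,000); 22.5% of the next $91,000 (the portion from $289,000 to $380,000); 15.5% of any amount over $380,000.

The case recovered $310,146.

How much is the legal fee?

$90,557.85

First $126,500 at 32.5% = $41,112.50
Next $162,500 at 27.5% = $44,687.50
Remaining $21,146 at 22.5% = $4,757.85
Fee: $41,112.50 + $44,687.50 + $4,757.85 = $90,557.85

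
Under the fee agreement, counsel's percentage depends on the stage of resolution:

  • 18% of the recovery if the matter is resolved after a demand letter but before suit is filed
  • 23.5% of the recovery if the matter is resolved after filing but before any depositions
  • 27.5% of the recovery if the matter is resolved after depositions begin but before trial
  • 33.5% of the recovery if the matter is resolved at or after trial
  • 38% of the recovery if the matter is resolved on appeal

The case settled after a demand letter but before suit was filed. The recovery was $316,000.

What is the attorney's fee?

The matter settled after a demand letter but before suit was filed, so the 18% rate applies.
$316,000 × 18% = $56,880.00

$56,880.00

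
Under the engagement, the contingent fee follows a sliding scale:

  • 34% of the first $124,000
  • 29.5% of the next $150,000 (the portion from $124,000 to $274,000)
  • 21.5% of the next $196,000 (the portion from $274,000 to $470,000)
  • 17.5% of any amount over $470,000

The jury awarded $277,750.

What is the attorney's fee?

First $124,000 at 34% = $42,160.00
Next $150,000 at 29.5% = $44,250.00
Remaining $3,750 at 21.5% = $806.25
Fee: $42,160.00 + $44,250.00 + $806.25 = $87,216.25

$87,216.25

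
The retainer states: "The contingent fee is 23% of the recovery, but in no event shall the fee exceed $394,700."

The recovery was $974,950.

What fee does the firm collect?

$224,238.50

23% of $974,950 = $224,238.50
That is under the $394,700 cap.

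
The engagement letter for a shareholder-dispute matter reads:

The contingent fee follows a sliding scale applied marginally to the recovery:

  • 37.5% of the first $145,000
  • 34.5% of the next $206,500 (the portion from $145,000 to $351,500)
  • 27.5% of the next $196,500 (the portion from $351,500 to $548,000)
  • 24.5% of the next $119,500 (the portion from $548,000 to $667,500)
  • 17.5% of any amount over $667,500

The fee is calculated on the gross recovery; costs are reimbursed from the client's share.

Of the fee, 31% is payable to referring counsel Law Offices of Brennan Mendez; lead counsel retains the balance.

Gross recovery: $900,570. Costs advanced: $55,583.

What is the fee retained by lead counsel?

Fee base is the gross recovery, $900,570; costs are reimbursed separately.
First $145,000 at 37.5% = $54,375.00
Next $206,500 at 34.5% = $71,242.50
Next $196,500 at 27.5% = $54,037.50
Next $119,500 at 24.5% = $29,277.50
Remaining $233,070 at 17.5% = $40,787.25
Fee: $54,375.00 + $71,242.50 + $54,037.50 + $29,277.50 + $40,787.25 = $249,719.75
Referral share: 31% of $249,719.75 = $77,413.12; lead counsel retains $249,719.75 − $77,413.12 = $172,306.63.

$172,306.63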